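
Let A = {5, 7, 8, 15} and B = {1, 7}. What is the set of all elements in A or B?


A ∪ B = all elements in A or B (or both)
A = {5, 7, 8, 15}
B = {1, 7}
A ∪ B = {1, 5, 7, 8, 15}

A ∪ B = {1, 5, 7, 8, 15}


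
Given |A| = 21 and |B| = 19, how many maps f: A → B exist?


Each of |A| = 21 inputs maps to any of |B| = 19 outputs.
# functions = |B|^|A| = 19^21
= 714209495693373205673756419

Number of functions = 714209495693373205673756419


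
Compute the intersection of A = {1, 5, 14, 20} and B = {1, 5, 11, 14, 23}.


A ∩ B = elements in both A and B
A = {1, 5, 14, 20}
B = {1, 5, 11, 14, 23}
A ∩ B = {1, 5, 14}

A ∩ B = {1, 5, 14}


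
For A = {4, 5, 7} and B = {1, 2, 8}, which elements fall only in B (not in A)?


A = {4, 5, 7}
B = {1, 2, 8}
Region: only in B (not in A)
Elements: {1, 2, 8}

Elements only in B (not in A): {1, 2, 8}


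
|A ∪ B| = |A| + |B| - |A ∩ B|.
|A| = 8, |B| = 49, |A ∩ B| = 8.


|A ∪ B| = |A| + |B| - |A ∩ B|
= 8 + 49 - 8
= 49

|A ∪ B| = 49


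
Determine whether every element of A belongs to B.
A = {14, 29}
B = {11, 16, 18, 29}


A ⊆ B means every element of A is in B.
Elements in A not in B: {14}
So A ⊄ B.

No, A ⊄ B


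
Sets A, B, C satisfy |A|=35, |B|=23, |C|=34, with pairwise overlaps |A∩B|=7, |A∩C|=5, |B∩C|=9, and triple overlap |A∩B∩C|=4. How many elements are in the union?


|A∪B∪C| = |A|+|B|+|C| - |A∩B|-|A∩C|-|B∩C| + |A∩B∩C|
= 35+23+34 - 7-5-9 + 4
= 92 - 21 + 4
= 75

|A ∪ B ∪ C| = 75


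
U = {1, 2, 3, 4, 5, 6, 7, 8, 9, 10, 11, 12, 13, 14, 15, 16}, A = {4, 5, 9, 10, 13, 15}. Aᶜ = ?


Aᶜ = U \ A = elements in U but not in A
U = {1, 2, 3, 4, 5, 6, 7, 8, 9, 10, 11, 12, 13, 14, 15, 16}
A = {4, 5, 9, 10, 13, 15}
Aᶜ = {1, 2, 3, 6, 7, 8, 11, 12, 14, 16}

Aᶜ = {1, 2, 3, 6, 7, 8, 11, 12, 14, 16}


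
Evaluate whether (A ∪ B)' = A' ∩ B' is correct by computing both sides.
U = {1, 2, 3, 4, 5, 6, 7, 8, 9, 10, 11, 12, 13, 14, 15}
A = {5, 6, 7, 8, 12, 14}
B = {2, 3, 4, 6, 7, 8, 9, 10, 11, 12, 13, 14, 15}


LHS: A ∪ B = {2, 3, 4, 5, 6, 7, 8, 9, 10, 11, 12, 13, 14, 15}
(A ∪ B)' = U \ (A ∪ B) = {1}
A' = {1, 2, 3, 4, 9, 10, 11, 13, 15}, B' = {1, 5}
Claimed RHS: A' ∩ B' = {1}
Identity is VALID: LHS = RHS = {1} ✓

Identity is valid. (A ∪ B)' = A' ∩ B' = {1}


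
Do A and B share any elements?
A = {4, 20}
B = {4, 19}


Disjoint means A ∩ B = ∅.
A ∩ B = {4}
A ∩ B ≠ ∅, so A and B are NOT disjoint.

Yes — A and B share the element(s) of A ∩ B = {4}, so they are not disjoint


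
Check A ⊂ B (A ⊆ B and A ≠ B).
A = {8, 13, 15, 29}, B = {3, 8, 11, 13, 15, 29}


A ⊂ B requires: A ⊆ B AND A ≠ B.
A ⊆ B? Yes
A = B? No
A ⊂ B: Yes (A is a proper subset of B)

Yes, A ⊂ B


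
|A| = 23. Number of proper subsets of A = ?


Total subsets = 2^n = 2^23 = 8388608
Proper subsets exclude the set itself: 2^n - 1
= 8388608 - 1
= 8388607

Number of proper subsets = 8388607


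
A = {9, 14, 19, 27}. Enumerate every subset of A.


|A| = 4, so |P(A)| = 2^4 = 16
Enumerate subsets by cardinality (0 to 4):
∅, {9}, {14}, {19}, {27}, {9, 14}, {9, 19}, {9, 27}, {14, 19}, {14, 27}, {19, 27}, {9, 14, 19}, {9, 14, 27}, {9, 19, 27}, {14, 19, 27}, {9, 14, 19, 27}

P(A) has 16 subsets: ∅, {9}, {14}, {19}, {27}, {9, 14}, {9, 19}, {9, 27}, {14, 19}, {14, 27}, {19, 27}, {9, 14, 19}, {9, 14, 27}, {9, 19, 27}, {14, 19, 27}, {9, 14, 19, 27}


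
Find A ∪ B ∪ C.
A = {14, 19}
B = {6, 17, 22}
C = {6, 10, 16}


A ∪ B = {6, 14, 17, 19, 22}
(A ∪ B) ∪ C = {6, 10, 14, 16, 17, 19, 22}

A ∪ B ∪ C = {6, 10, 14, 16, 17, 19, 22}


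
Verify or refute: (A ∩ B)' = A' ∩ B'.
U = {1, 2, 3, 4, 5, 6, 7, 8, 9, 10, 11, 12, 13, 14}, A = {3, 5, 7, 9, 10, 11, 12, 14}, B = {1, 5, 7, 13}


LHS: A ∩ B = {5, 7}
(A ∩ B)' = U \ (A ∩ B) = {1, 2, 3, 4, 6, 8, 9, 10, 11, 12, 13, 14}
A' = {1, 2, 4, 6, 8, 13}, B' = {2, 3, 4, 6, 8, 9, 10, 11, 12, 14}
Claimed RHS: A' ∩ B' = {2, 4, 6, 8}
Identity is INVALID: LHS = {1, 2, 3, 4, 6, 8, 9, 10, 11, 12, 13, 14} but the RHS claimed here equals {2, 4, 6, 8}. The correct form is (A ∩ B)' = A' ∪ B'.

Identity is invalid: (A ∩ B)' = {1, 2, 3, 4, 6, 8, 9, 10, 11, 12, 13, 14} but A' ∩ B' = {2, 4, 6, 8}. The correct De Morgan law is (A ∩ B)' = A' ∪ B'.


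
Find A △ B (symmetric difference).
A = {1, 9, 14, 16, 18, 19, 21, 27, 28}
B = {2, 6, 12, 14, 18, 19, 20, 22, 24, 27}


A △ B = (A \ B) ∪ (B \ A) = elements in exactly one of A or B
A \ B = {1, 9, 16, 21, 28}
B \ A = {2, 6, 12, 20, 22, 24}
A △ B = {1, 2, 6, 9, 12, 16, 20, 21, 22, 24, 28}

A △ B = {1, 2, 6, 9, 12, 16, 20, 21, 22, 24, 28}


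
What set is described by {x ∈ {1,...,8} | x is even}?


Checking each candidate:
Condition: even numbers in {1,...,8}
Result = {2, 4, 6, 8}

{2, 4, 6, 8}


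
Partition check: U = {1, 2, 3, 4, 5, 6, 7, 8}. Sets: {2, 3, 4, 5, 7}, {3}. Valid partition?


A partition requires: (1) non-empty parts, (2) pairwise disjoint, (3) union = U
Parts: {2, 3, 4, 5, 7}, {3}
Union of parts: {2, 3, 4, 5, 7}
U = {1, 2, 3, 4, 5, 6, 7, 8}
All non-empty? True
Pairwise disjoint? False
Covers U? False

No, not a valid partition


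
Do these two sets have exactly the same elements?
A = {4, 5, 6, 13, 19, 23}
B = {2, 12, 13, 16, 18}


Two sets are equal iff they have exactly the same elements.
A = {4, 5, 6, 13, 19, 23}
B = {2, 12, 13, 16, 18}
Differences: {2, 4, 5, 6, 12, 16, 18, 19, 23}
A ≠ B

No, A ≠ B


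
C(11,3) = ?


C(n,k) = n! / (k!(n-k)!)
C(11,3) = 11! / (3!8!)
= 165

C(11,3) = 165


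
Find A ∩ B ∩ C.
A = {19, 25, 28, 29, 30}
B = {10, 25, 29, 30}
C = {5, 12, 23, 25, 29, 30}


A ∩ B = {25, 29, 30}
(A ∩ B) ∩ C = {25, 29, 30}

A ∩ B ∩ C = {25, 29, 30}


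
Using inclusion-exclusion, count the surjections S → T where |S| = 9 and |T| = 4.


n = |S| = 9, k = |T| = 4. Surjections via inclusion-exclusion:
S(n,k) = Σ(-1)^i × C(k,i) × (k-i)^n, i=0 to k
i=0: (-1)^0×C(4,0)×4^9 = 262144
i=1: (-1)^1×C(4,1)×3^9 = -78732
i=2: (-1)^2×C(4,2)×2^9 = 3072
i=3: (-1)^3×C(4,3)×1^9 = -4
i=4: (-1)^4×C(4,4)×0^9 = 0
Total = 186480

Number of surjections = 186480


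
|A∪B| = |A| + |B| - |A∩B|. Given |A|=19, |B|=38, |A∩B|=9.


|A ∪ B| = |A| + |B| - |A ∩ B|
= 19 + 38 - 9
= 48

|A ∪ B| = 48


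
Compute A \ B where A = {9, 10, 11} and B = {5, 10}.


A \ B = elements in A but not in B
A = {9, 10, 11}
B = {5, 10}
Remove from A any elements in B
A \ B = {9, 11}

A \ B = {9, 11}


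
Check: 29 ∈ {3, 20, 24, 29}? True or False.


A = {3, 20, 24, 29}
Checking if 29 is in A
29 is in A → True

29 ∈ A


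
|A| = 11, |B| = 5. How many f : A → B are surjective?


n = |A| = 11, k = |B| = 5. Surjections via inclusion-exclusion:
S(n,k) = Σ(-1)^i × C(k,i) × (k-i)^n, i=0 to k
i=0: (-1)^0×C(5,0)×5^11 = 48828125
i=1: (-1)^1×C(5,1)×4^11 = -20971520
i=2: (-1)^2×C(5,2)×3^11 = 1771470
i=3: (-1)^3×C(5,3)×2^11 = -20480
i=4: (-1)^4×C(5,4)×1^11 = 5
i=5: (-1)^5×C(5,5)×0^11 = 0
Total = 29607600

Number of surjections = 29607600


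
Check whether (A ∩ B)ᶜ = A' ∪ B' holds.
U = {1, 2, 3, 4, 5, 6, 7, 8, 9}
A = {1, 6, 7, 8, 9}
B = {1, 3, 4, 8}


LHS: A ∩ B = {1, 8}
(A ∩ B)' = U \ (A ∩ B) = {2, 3, 4, 5, 6, 7, 9}
A' = {2, 3, 4, 5}, B' = {2, 5, 6, 7, 9}
Claimed RHS: A' ∪ B' = {2, 3, 4, 5, 6, 7, 9}
Identity is VALID: LHS = RHS = {2, 3, 4, 5, 6, 7, 9} ✓

Identity is valid. (A ∩ B)' = A' ∪ B' = {2, 3, 4, 5, 6, 7, 9}


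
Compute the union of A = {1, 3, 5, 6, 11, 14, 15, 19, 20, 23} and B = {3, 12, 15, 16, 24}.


A ∪ B = all elements in A or B (or both)
A = {1, 3, 5, 6, 11, 14, 15, 19, 20, 23}
B = {3, 12, 15, 16, 24}
A ∪ B = {1, 3, 5, 6, 11, 12, 14, 15, 16, 19, 20, 23, 24}

A ∪ B = {1, 3, 5, 6, 11, 12, 14, 15, 16, 19, 20, 23, 24}


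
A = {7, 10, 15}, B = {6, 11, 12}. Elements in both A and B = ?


A = {7, 10, 15}
B = {6, 11, 12}
Region: in both A and B
Elements: ∅

Elements in both A and B: ∅


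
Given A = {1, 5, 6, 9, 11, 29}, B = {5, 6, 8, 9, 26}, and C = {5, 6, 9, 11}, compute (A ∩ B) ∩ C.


A ∩ B = {5, 6, 9}
(A ∩ B) ∩ C = {5, 6, 9}

A ∩ B ∩ C = {5, 6, 9}


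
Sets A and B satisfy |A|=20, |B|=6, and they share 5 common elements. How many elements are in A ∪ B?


|A ∪ B| = |A| + |B| - |A ∩ B|
= 20 + 6 - 5
= 21

|A ∪ B| = 21


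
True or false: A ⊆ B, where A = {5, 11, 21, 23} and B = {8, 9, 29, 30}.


A ⊆ B means every element of A is in B.
Elements in A not in B: {5, 11, 21, 23}
So A ⊄ B.

No, A ⊄ B


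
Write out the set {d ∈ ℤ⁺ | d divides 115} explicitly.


Checking each candidate:
Condition: positive divisors of 115
Result = {1, 5, 23, 115}

{1, 5, 23, 115}


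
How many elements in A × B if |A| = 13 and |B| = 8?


|A × B| = |A| × |B|
= 13 × 8
= 104

|A × B| = 104


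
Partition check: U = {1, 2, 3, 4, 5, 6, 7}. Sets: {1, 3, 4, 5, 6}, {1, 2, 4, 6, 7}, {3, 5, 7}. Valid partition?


A partition requires: (1) non-empty parts, (2) pairwise disjoint, (3) union = U
Parts: {1, 3, 4, 5, 6}, {1, 2, 4, 6, 7}, {3, 5, 7}
Union of parts: {1, 2, 3, 4, 5, 6, 7}
U = {1, 2, 3, 4, 5, 6, 7}
All non-empty? True
Pairwise disjoint? False
Covers U? True

No, not a valid partition


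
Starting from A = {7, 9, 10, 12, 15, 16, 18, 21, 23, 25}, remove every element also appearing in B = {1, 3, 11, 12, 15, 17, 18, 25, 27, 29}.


A \ B = elements in A but not in B
A = {7, 9, 10, 12, 15, 16, 18, 21, 23, 25}
B = {1, 3, 11, 12, 15, 17, 18, 25, 27, 29}
Remove from A any elements in B
A \ B = {7, 9, 10, 16, 21, 23}

A \ B = {7, 9, 10, 16, 21, 23}


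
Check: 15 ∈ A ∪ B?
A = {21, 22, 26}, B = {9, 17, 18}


A = {21, 22, 26}, B = {9, 17, 18}
A ∪ B = all elements in A or B
A ∪ B = {9, 17, 18, 21, 22, 26}
Checking if 15 ∈ A ∪ B
15 is not in A ∪ B → False

15 ∉ A ∪ B


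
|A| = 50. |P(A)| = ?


Number of subsets = 2^n
= 2^50
= 1125899906842624

|P(A)| = 1125899906842624


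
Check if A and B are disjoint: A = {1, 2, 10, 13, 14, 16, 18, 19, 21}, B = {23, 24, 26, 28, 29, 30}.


Disjoint means A ∩ B = ∅.
A ∩ B = ∅
A ∩ B = ∅, so A and B are disjoint.

Yes, A and B are disjoint


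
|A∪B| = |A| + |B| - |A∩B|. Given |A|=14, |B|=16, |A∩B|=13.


|A ∪ B| = |A| + |B| - |A ∩ B|
= 14 + 16 - 13
= 17

|A ∪ B| = 17


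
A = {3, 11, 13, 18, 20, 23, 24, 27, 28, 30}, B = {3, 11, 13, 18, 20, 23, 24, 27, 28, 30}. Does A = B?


Two sets are equal iff they have exactly the same elements.
A = {3, 11, 13, 18, 20, 23, 24, 27, 28, 30}
B = {3, 11, 13, 18, 20, 23, 24, 27, 28, 30}
Same elements → A = B

Yes, A = B


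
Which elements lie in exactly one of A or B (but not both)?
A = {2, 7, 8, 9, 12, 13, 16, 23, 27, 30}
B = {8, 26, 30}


A △ B = (A \ B) ∪ (B \ A) = elements in exactly one of A or B
A \ B = {2, 7, 9, 12, 13, 16, 23, 27}
B \ A = {26}
A △ B = {2, 7, 9, 12, 13, 16, 23, 26, 27}

A △ B = {2, 7, 9, 12, 13, 16, 23, 26, 27}


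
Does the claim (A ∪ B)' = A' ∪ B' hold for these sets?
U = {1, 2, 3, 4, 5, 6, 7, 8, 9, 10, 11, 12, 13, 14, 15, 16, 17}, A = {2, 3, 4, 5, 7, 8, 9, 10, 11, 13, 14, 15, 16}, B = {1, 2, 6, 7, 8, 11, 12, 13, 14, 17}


LHS: A ∪ B = {1, 2, 3, 4, 5, 6, 7, 8, 9, 10, 11, 12, 13, 14, 15, 16, 17}
(A ∪ B)' = U \ (A ∪ B) = ∅
A' = {1, 6, 12, 17}, B' = {3, 4, 5, 9, 10, 15, 16}
Claimed RHS: A' ∪ B' = {1, 3, 4, 5, 6, 9, 10, 12, 15, 16, 17}
Identity is INVALID: LHS = ∅ but the RHS claimed here equals {1, 3, 4, 5, 6, 9, 10, 12, 15, 16, 17}. The correct form is (A ∪ B)' = A' ∩ B'.

Identity is invalid: (A ∪ B)' = ∅ but A' ∪ B' = {1, 3, 4, 5, 6, 9, 10, 12, 15, 16, 17}. The correct De Morgan law is (A ∪ B)' = A' ∩ B'.


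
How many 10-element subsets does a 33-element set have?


C(n,k) = n! / (k!(n-k)!)
C(33,10) = 33! / (10!23!)
= 92561040

C(33,10) = 92561040


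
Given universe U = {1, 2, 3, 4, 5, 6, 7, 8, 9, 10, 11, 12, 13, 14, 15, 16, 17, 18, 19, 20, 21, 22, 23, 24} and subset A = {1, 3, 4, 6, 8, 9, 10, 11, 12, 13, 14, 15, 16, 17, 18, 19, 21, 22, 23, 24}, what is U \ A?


Aᶜ = U \ A = elements in U but not in A
U = {1, 2, 3, 4, 5, 6, 7, 8, 9, 10, 11, 12, 13, 14, 15, 16, 17, 18, 19, 20, 21, 22, 23, 24}
A = {1, 3, 4, 6, 8, 9, 10, 11, 12, 13, 14, 15, 16, 17, 18, 19, 21, 22, 23, 24}
Aᶜ = {2, 5, 7, 20}

Aᶜ = {2, 5, 7, 20}


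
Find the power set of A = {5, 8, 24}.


|A| = 3, so |P(A)| = 2^3 = 8
Enumerate subsets by cardinality (0 to 3):
∅, {5}, {8}, {24}, {5, 8}, {5, 24}, {8, 24}, {5, 8, 24}

P(A) has 8 subsets: ∅, {5}, {8}, {24}, {5, 8}, {5, 24}, {8, 24}, {5, 8, 24}


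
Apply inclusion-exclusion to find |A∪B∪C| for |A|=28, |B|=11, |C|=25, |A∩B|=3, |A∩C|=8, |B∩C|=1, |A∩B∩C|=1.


|A∪B∪C| = |A|+|B|+|C| - |A∩B|-|A∩C|-|B∩C| + |A∩B∩C|
= 28+11+25 - 3-8-1 + 1
= 64 - 12 + 1
= 53

|A ∪ B ∪ C| = 53


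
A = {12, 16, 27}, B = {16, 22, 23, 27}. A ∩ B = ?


A ∩ B = elements in both A and B
A = {12, 16, 27}
B = {16, 22, 23, 27}
A ∩ B = {16, 27}

A ∩ B = {16, 27}


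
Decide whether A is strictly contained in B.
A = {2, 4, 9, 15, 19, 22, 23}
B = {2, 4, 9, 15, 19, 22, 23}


A ⊂ B requires: A ⊆ B AND A ≠ B.
A ⊆ B? Yes
A = B? Yes
A = B, so A is not a PROPER subset.

No, A is not a proper subset of B


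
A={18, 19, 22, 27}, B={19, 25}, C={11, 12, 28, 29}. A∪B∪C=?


A ∪ B = {18, 19, 22, 25, 27}
(A ∪ B) ∪ C = {11, 12, 18, 19, 22, 25, 27, 28, 29}

A ∪ B ∪ C = {11, 12, 18, 19, 22, 25, 27, 28, 29}


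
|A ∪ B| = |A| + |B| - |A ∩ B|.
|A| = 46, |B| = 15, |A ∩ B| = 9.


|A ∪ B| = |A| + |B| - |A ∩ B|
= 46 + 15 - 9
= 52

|A ∪ B| = 52


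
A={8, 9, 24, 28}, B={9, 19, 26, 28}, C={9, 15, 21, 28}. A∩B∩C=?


A ∩ B = {9, 28}
(A ∩ B) ∩ C = {9, 28}

A ∩ B ∩ C = {9, 28}


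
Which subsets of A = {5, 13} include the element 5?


A subset of A contains 5 iff the remaining 1 elements form any subset of A \ {5}.
Count: 2^(n-1) = 2^1 = 2
Subsets containing 5: {5}, {5, 13}

Subsets containing 5 (2 total): {5}, {5, 13}


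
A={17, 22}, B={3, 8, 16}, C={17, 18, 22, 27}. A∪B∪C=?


A ∪ B = {3, 8, 16, 17, 22}
(A ∪ B) ∪ C = {3, 8, 16, 17, 18, 22, 27}

A ∪ B ∪ C = {3, 8, 16, 17, 18, 22, 27}


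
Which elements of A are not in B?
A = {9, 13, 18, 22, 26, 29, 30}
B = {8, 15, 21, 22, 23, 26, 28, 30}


A \ B = elements in A but not in B
A = {9, 13, 18, 22, 26, 29, 30}
B = {8, 15, 21, 22, 23, 26, 28, 30}
Remove from A any elements in B
A \ B = {9, 13, 18, 29}

A \ B = {9, 13, 18, 29}


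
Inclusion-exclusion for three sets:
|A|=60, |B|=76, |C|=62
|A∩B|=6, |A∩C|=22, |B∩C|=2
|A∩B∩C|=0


|A∪B∪C| = |A|+|B|+|C| - |A∩B|-|A∩C|-|B∩C| + |A∩B∩C|
= 60+76+62 - 6-22-2 + 0
= 198 - 30 + 0
= 168

|A ∪ B ∪ C| = 168


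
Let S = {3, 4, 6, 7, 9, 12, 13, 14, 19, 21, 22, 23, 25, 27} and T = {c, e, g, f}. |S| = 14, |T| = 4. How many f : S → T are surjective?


n = |S| = 14, k = |T| = 4. Surjections via inclusion-exclusion:
S(n,k) = Σ(-1)^i × C(k,i) × (k-i)^n, i=0 to k
i=0: (-1)^0×C(4,0)×4^14 = 268435456
i=1: (-1)^1×C(4,1)×3^14 = -19131876
i=2: (-1)^2×C(4,2)×2^14 = 98304
i=3: (-1)^3×C(4,3)×1^14 = -4
i=4: (-1)^4×C(4,4)×0^14 = 0
Total = 249401880

Number of surjections = 249401880


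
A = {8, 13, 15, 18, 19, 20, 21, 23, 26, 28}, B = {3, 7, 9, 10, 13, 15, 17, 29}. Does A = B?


Two sets are equal iff they have exactly the same elements.
A = {8, 13, 15, 18, 19, 20, 21, 23, 26, 28}
B = {3, 7, 9, 10, 13, 15, 17, 29}
Differences: {3, 7, 8, 9, 10, 17, 18, 19, 20, 21, 23, 26, 28, 29}
A ≠ B

No, A ≠ B


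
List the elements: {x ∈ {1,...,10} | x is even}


Checking each candidate:
Condition: even numbers in {1,...,10}
Result = {2, 4, 6, 8, 10}

{2, 4, 6, 8, 10}


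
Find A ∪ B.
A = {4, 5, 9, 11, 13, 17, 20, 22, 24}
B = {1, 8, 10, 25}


A ∪ B = all elements in A or B (or both)
A = {4, 5, 9, 11, 13, 17, 20, 22, 24}
B = {1, 8, 10, 25}
A ∪ B = {1, 4, 5, 8, 9, 10, 11, 13, 17, 20, 22, 24, 25}

A ∪ B = {1, 4, 5, 8, 9, 10, 11, 13, 17, 20, 22, 24, 25}


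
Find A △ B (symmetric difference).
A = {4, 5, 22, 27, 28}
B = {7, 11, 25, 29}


A △ B = (A \ B) ∪ (B \ A) = elements in exactly one of A or B
A \ B = {4, 5, 22, 27, 28}
B \ A = {7, 11, 25, 29}
A △ B = {4, 5, 7, 11, 22, 25, 27, 28, 29}

A △ B = {4, 5, 7, 11, 22, 25, 27, 28, 29}


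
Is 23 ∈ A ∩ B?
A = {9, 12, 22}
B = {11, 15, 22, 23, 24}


A = {9, 12, 22}, B = {11, 15, 22, 23, 24}
A ∩ B = elements in both A and B
A ∩ B = {22}
Checking if 23 ∈ A ∩ B
23 is not in A ∩ B → False

23 ∉ A ∩ B


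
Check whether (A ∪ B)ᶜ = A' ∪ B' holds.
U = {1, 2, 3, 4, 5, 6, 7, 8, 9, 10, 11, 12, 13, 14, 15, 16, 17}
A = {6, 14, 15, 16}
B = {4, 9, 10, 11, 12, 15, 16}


LHS: A ∪ B = {4, 6, 9, 10, 11, 12, 14, 15, 16}
(A ∪ B)' = U \ (A ∪ B) = {1, 2, 3, 5, 7, 8, 13, 17}
A' = {1, 2, 3, 4, 5, 7, 8, 9, 10, 11, 12, 13, 17}, B' = {1, 2, 3, 5, 6, 7, 8, 13, 14, 17}
Claimed RHS: A' ∪ B' = {1, 2, 3, 4, 5, 6, 7, 8, 9, 10, 11, 12, 13, 14, 17}
Identity is INVALID: LHS = {1, 2, 3, 5, 7, 8, 13, 17} but the RHS claimed here equals {1, 2, 3, 4, 5, 6, 7, 8, 9, 10, 11, 12, 13, 14, 17}. The correct form is (A ∪ B)' = A' ∩ B'.

Identity is invalid: (A ∪ B)' = {1, 2, 3, 5, 7, 8, 13, 17} but A' ∪ B' = {1, 2, 3, 4, 5, 6, 7, 8, 9, 10, 11, 12, 13, 14, 17}. The correct De Morgan law is (A ∪ B)' = A' ∩ B'.


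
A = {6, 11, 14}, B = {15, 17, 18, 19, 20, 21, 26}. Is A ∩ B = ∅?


Disjoint means A ∩ B = ∅.
A ∩ B = ∅
A ∩ B = ∅, so A and B are disjoint.

Yes, A and B are disjoint


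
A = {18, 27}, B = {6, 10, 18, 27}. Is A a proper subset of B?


A ⊂ B requires: A ⊆ B AND A ≠ B.
A ⊆ B? Yes
A = B? No
A ⊂ B: Yes (A is a proper subset of B)

Yes, A ⊂ B


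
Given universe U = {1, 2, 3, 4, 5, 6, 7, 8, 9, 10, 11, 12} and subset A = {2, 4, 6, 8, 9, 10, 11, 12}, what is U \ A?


Aᶜ = U \ A = elements in U but not in A
U = {1, 2, 3, 4, 5, 6, 7, 8, 9, 10, 11, 12}
A = {2, 4, 6, 8, 9, 10, 11, 12}
Aᶜ = {1, 3, 5, 7}

Aᶜ = {1, 3, 5, 7}


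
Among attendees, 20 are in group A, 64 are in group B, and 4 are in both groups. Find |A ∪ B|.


|A ∪ B| = |A| + |B| - |A ∩ B|
= 20 + 64 - 4
= 80

|A ∪ B| = 80


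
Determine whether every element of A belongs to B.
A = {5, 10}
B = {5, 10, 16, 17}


A ⊆ B means every element of A is in B.
All elements of A are in B.
So A ⊆ B.

Yes, A ⊆ B


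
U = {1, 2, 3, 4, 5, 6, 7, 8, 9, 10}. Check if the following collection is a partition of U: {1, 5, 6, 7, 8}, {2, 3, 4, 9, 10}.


A partition requires: (1) non-empty parts, (2) pairwise disjoint, (3) union = U
Parts: {1, 5, 6, 7, 8}, {2, 3, 4, 9, 10}
Union of parts: {1, 2, 3, 4, 5, 6, 7, 8, 9, 10}
U = {1, 2, 3, 4, 5, 6, 7, 8, 9, 10}
All non-empty? True
Pairwise disjoint? True
Covers U? True

Yes, valid partition


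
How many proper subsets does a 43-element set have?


Total subsets = 2^n = 2^43 = 8796093022208
Proper subsets exclude the set itself: 2^n - 1
= 8796093022208 - 1
= 8796093022207

Number of proper subsets = 8796093022207


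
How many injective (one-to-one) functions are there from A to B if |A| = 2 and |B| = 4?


An injection sends each of |A| = 2 inputs to a distinct output in B.
# injections = |B|·(|B|-1)·…·(|B|-|A|+1) = 4! / (4 - 2)!
= 4 × 3
= 12

Number of injections = 12


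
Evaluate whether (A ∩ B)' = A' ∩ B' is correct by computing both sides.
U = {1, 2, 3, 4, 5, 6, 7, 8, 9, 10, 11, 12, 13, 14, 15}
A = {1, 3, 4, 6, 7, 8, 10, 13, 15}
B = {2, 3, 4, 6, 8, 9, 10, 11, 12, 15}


LHS: A ∩ B = {3, 4, 6, 8, 10, 15}
(A ∩ B)' = U \ (A ∩ B) = {1, 2, 5, 7, 9, 11, 12, 13, 14}
A' = {2, 5, 9, 11, 12, 14}, B' = {1, 5, 7, 13, 14}
Claimed RHS: A' ∩ B' = {5, 14}
Identity is INVALID: LHS = {1, 2, 5, 7, 9, 11, 12, 13, 14} but the RHS claimed here equals {5, 14}. The correct form is (A ∩ B)' = A' ∪ B'.

Identity is invalid: (A ∩ B)' = {1, 2, 5, 7, 9, 11, 12, 13, 14} but A' ∩ B' = {5, 14}. The correct De Morgan law is (A ∩ B)' = A' ∪ B'.


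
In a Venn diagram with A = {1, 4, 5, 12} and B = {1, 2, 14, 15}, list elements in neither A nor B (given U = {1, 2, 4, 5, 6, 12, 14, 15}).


A = {1, 4, 5, 12}
B = {1, 2, 14, 15}
Region: in neither A nor B (given U = {1, 2, 4, 5, 6, 12, 14, 15})
Elements: {6}

Elements in neither A nor B (given U = {1, 2, 4, 5, 6, 12, 14, 15}): {6}


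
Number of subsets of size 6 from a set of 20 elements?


C(n,k) = n! / (k!(n-k)!)
C(20,6) = 20! / (6!14!)
= 38760

C(20,6) = 38760


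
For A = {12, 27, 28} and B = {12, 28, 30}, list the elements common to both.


A ∩ B = elements in both A and B
A = {12, 27, 28}
B = {12, 28, 30}
A ∩ B = {12, 28}

A ∩ B = {12, 28}


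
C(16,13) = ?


C(n,k) = n! / (k!(n-k)!)
C(16,13) = 16! / (13!3!)
= 560

C(16,13) = 560


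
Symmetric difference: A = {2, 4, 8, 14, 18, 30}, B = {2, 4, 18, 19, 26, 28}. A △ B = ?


A △ B = (A \ B) ∪ (B \ A) = elements in exactly one of A or B
A \ B = {8, 14, 30}
B \ A = {19, 26, 28}
A △ B = {8, 14, 19, 26, 28, 30}

A △ B = {8, 14, 19, 26, 28, 30}


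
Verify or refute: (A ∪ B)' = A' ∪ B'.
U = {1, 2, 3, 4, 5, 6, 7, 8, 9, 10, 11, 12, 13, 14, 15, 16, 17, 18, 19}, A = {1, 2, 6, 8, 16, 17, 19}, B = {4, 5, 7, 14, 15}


LHS: A ∪ B = {1, 2, 4, 5, 6, 7, 8, 14, 15, 16, 17, 19}
(A ∪ B)' = U \ (A ∪ B) = {3, 9, 10, 11, 12, 13, 18}
A' = {3, 4, 5, 7, 9, 10, 11, 12, 13, 14, 15, 18}, B' = {1, 2, 3, 6, 8, 9, 10, 11, 12, 13, 16, 17, 18, 19}
Claimed RHS: A' ∪ B' = {1, 2, 3, 4, 5, 6, 7, 8, 9, 10, 11, 12, 13, 14, 15, 16, 17, 18, 19}
Identity is INVALID: LHS = {3, 9, 10, 11, 12, 13, 18} but the RHS claimed here equals {1, 2, 3, 4, 5, 6, 7, 8, 9, 10, 11, 12, 13, 14, 15, 16, 17, 18, 19}. The correct form is (A ∪ B)' = A' ∩ B'.

Identity is invalid: (A ∪ B)' = {3, 9, 10, 11, 12, 13, 18} but A' ∪ B' = {1, 2, 3, 4, 5, 6, 7, 8, 9, 10, 11, 12, 13, 14, 15, 16, 17, 18, 19}. The correct De Morgan law is (A ∪ B)' = A' ∩ B'.


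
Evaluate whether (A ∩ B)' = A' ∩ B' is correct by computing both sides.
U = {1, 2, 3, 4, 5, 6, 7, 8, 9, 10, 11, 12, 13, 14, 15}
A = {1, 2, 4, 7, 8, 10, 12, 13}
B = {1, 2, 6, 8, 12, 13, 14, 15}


LHS: A ∩ B = {1, 2, 8, 12, 13}
(A ∩ B)' = U \ (A ∩ B) = {3, 4, 5, 6, 7, 9, 10, 11, 14, 15}
A' = {3, 5, 6, 9, 11, 14, 15}, B' = {3, 4, 5, 7, 9, 10, 11}
Claimed RHS: A' ∩ B' = {3, 5, 9, 11}
Identity is INVALID: LHS = {3, 4, 5, 6, 7, 9, 10, 11, 14, 15} but the RHS claimed here equals {3, 5, 9, 11}. The correct form is (A ∩ B)' = A' ∪ B'.

Identity is invalid: (A ∩ B)' = {3, 4, 5, 6, 7, 9, 10, 11, 14, 15} but A' ∩ B' = {3, 5, 9, 11}. The correct De Morgan law is (A ∩ B)' = A' ∪ B'.


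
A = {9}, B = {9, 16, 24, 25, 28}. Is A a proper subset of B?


A ⊂ B requires: A ⊆ B AND A ≠ B.
A ⊆ B? Yes
A = B? No
A ⊂ B: Yes (A is a proper subset of B)

Yes, A ⊂ B


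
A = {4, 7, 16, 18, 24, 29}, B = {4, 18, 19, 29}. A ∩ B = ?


A ∩ B = elements in both A and B
A = {4, 7, 16, 18, 24, 29}
B = {4, 18, 19, 29}
A ∩ B = {4, 18, 29}

A ∩ B = {4, 18, 29}


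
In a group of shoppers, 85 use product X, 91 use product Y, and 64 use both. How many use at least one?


|A ∪ B| = |A| + |B| - |A ∩ B|
= 85 + 91 - 64
= 112

|A ∪ B| = 112


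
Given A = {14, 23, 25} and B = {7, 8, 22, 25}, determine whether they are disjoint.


Disjoint means A ∩ B = ∅.
A ∩ B = {25}
A ∩ B ≠ ∅, so A and B are NOT disjoint.

No, A and B are not disjoint (A ∩ B = {25})


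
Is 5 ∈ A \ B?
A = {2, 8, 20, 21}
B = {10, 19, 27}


A = {2, 8, 20, 21}, B = {10, 19, 27}
A \ B = elements in A but not in B
A \ B = {2, 8, 20, 21}
Checking if 5 ∈ A \ B
5 is not in A \ B → False

5 ∉ A \ B


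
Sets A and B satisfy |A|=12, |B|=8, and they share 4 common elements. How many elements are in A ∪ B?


|A ∪ B| = |A| + |B| - |A ∩ B|
= 12 + 8 - 4
= 16

|A ∪ B| = 16


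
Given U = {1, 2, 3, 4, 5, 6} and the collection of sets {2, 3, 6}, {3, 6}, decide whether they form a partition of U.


A partition requires: (1) non-empty parts, (2) pairwise disjoint, (3) union = U
Parts: {2, 3, 6}, {3, 6}
Union of parts: {2, 3, 6}
U = {1, 2, 3, 4, 5, 6}
All non-empty? True
Pairwise disjoint? False
Covers U? False

No, not a valid partition


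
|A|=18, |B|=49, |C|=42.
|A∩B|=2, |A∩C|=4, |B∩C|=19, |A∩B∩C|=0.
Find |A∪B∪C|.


|A∪B∪C| = |A|+|B|+|C| - |A∩B|-|A∩C|-|B∩C| + |A∩B∩C|
= 18+49+42 - 2-4-19 + 0
= 109 - 25 + 0
= 84

|A ∪ B ∪ C| = 84


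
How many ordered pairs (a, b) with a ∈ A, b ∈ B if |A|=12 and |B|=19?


|A × B| = |A| × |B|
= 12 × 19
= 228

|A × B| = 228


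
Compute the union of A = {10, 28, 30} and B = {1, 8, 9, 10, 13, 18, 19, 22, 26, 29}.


A ∪ B = all elements in A or B (or both)
A = {10, 28, 30}
B = {1, 8, 9, 10, 13, 18, 19, 22, 26, 29}
A ∪ B = {1, 8, 9, 10, 13, 18, 19, 22, 26, 28, 29, 30}

A ∪ B = {1, 8, 9, 10, 13, 18, 19, 22, 26, 28, 29, 30}


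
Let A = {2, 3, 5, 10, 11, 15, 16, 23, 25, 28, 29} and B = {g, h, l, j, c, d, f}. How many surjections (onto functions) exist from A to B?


n = |A| = 11, k = |B| = 7. Surjections via inclusion-exclusion:
S(n,k) = Σ(-1)^i × C(k,i) × (k-i)^n, i=0 to k
i=0: (-1)^0×C(7,0)×7^11 = 1977326743
i=1: (-1)^1×C(7,1)×6^11 = -2539579392
i=2: (-1)^2×C(7,2)×5^11 = 1025390625
i=3: (-1)^3×C(7,3)×4^11 = -146800640
i=4: (-1)^4×C(7,4)×3^11 = 6200145
i=5: (-1)^5×C(7,5)×2^11 = -43008
i=6: (-1)^6×C(7,6)×1^11 = 7
i=7: (-1)^7×C(7,7)×0^11 = 0
Total = 322494480

Number of surjections = 322494480


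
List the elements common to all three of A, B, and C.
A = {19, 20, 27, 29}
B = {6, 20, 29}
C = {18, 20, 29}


A ∩ B = {20, 29}
(A ∩ B) ∩ C = {20, 29}

A ∩ B ∩ C = {20, 29}


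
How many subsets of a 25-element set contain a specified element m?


Subsets of A containing m correspond to subsets of A \ {m}, which has 24 elements.
Count = 2^(n-1) = 2^24
= 16777216

Number of subsets containing m = 16777216


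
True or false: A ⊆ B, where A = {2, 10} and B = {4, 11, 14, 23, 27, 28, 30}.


A ⊆ B means every element of A is in B.
Elements in A not in B: {2, 10}
So A ⊄ B.

No, A ⊄ B


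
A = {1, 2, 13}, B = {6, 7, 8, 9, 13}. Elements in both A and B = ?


A = {1, 2, 13}
B = {6, 7, 8, 9, 13}
Region: in both A and B
Elements: {13}

Elements in both A and B: {13}


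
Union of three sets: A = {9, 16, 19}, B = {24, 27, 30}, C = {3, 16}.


A ∪ B = {9, 16, 19, 24, 27, 30}
(A ∪ B) ∪ C = {3, 9, 16, 19, 24, 27, 30}

A ∪ B ∪ C = {3, 9, 16, 19, 24, 27, 30}


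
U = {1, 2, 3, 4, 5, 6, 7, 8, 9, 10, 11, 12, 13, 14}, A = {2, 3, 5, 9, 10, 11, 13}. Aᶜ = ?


Aᶜ = U \ A = elements in U but not in A
U = {1, 2, 3, 4, 5, 6, 7, 8, 9, 10, 11, 12, 13, 14}
A = {2, 3, 5, 9, 10, 11, 13}
Aᶜ = {1, 4, 6, 7, 8, 12, 14}

Aᶜ = {1, 4, 6, 7, 8, 12, 14}


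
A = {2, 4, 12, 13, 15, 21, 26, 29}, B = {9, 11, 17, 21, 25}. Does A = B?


Two sets are equal iff they have exactly the same elements.
A = {2, 4, 12, 13, 15, 21, 26, 29}
B = {9, 11, 17, 21, 25}
Differences: {2, 4, 9, 11, 12, 13, 15, 17, 25, 26, 29}
A ≠ B

No, A ≠ B


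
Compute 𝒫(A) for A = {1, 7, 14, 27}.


|A| = 4, so |P(A)| = 2^4 = 16
Enumerate subsets by cardinality (0 to 4):
∅, {1}, {7}, {14}, {27}, {1, 7}, {1, 14}, {1, 27}, {7, 14}, {7, 27}, {14, 27}, {1, 7, 14}, {1, 7, 27}, {1, 14, 27}, {7, 14, 27}, {1, 7, 14, 27}

P(A) has 16 subsets: ∅, {1}, {7}, {14}, {27}, {1, 7}, {1, 14}, {1, 27}, {7, 14}, {7, 27}, {14, 27}, {1, 7, 14}, {1, 7, 27}, {1, 14, 27}, {7, 14, 27}, {1, 7, 14, 27}


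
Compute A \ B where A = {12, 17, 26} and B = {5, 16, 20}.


A \ B = elements in A but not in B
A = {12, 17, 26}
B = {5, 16, 20}
Remove from A any elements in B
A \ B = {12, 17, 26}

A \ B = {12, 17, 26}


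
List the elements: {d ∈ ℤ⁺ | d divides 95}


Checking each candidate:
Condition: positive divisors of 95
Result = {1, 5, 19, 95}

{1, 5, 19, 95}


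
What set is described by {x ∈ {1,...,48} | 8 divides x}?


Checking each candidate:
Condition: multiples of 8 in {1,...,48}
Result = {8, 16, 24, 32, 40, 48}

{8, 16, 24, 32, 40, 48}


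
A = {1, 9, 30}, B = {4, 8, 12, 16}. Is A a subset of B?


A ⊆ B means every element of A is in B.
Elements in A not in B: {1, 9, 30}
So A ⊄ B.

No, A ⊄ B


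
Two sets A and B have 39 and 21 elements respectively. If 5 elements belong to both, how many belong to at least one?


|A ∪ B| = |A| + |B| - |A ∩ B|
= 39 + 21 - 5
= 55

|A ∪ B| = 55


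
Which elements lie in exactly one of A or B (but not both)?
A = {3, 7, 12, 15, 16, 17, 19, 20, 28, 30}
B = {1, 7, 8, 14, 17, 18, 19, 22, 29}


A △ B = (A \ B) ∪ (B \ A) = elements in exactly one of A or B
A \ B = {3, 12, 15, 16, 20, 28, 30}
B \ A = {1, 8, 14, 18, 22, 29}
A △ B = {1, 3, 8, 12, 14, 15, 16, 18, 20, 22, 28, 29, 30}

A △ B = {1, 3, 8, 12, 14, 15, 16, 18, 20, 22, 28, 29, 30}


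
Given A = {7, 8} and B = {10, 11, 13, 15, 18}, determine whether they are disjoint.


Disjoint means A ∩ B = ∅.
A ∩ B = ∅
A ∩ B = ∅, so A and B are disjoint.

Yes, A and B are disjoint


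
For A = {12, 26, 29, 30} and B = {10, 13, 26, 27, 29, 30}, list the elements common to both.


A ∩ B = elements in both A and B
A = {12, 26, 29, 30}
B = {10, 13, 26, 27, 29, 30}
A ∩ B = {26, 29, 30}

A ∩ B = {26, 29, 30}


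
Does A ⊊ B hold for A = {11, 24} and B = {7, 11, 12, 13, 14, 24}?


A ⊂ B requires: A ⊆ B AND A ≠ B.
A ⊆ B? Yes
A = B? No
A ⊂ B: Yes (A is a proper subset of B)

Yes, A ⊂ B


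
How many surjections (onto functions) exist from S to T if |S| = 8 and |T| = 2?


n = |S| = 8, k = |T| = 2. Surjections via inclusion-exclusion:
S(n,k) = Σ(-1)^i × C(k,i) × (k-i)^n, i=0 to k
i=0: (-1)^0×C(2,0)×2^8 = 256
i=1: (-1)^1×C(2,1)×1^8 = -2
i=2: (-1)^2×C(2,2)×0^8 = 0
Total = 254

Number of surjections = 254


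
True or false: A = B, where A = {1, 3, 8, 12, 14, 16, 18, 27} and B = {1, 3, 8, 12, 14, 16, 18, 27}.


Two sets are equal iff they have exactly the same elements.
A = {1, 3, 8, 12, 14, 16, 18, 27}
B = {1, 3, 8, 12, 14, 16, 18, 27}
Same elements → A = B

Yes, A = B


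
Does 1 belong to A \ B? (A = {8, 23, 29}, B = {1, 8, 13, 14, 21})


A = {8, 23, 29}, B = {1, 8, 13, 14, 21}
A \ B = elements in A but not in B
A \ B = {23, 29}
Checking if 1 ∈ A \ B
1 is not in A \ B → False

1 ∉ A \ B


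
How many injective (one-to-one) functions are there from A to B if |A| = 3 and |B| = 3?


An injection sends each of |A| = 3 inputs to a distinct output in B.
# injections = |B|·(|B|-1)·…·(|B|-|A|+1) = 3! / (3 - 3)!
= 3 × 2 × 1
= 6

Number of injections = 6


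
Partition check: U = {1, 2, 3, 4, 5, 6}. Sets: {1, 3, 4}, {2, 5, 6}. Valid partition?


A partition requires: (1) non-empty parts, (2) pairwise disjoint, (3) union = U
Parts: {1, 3, 4}, {2, 5, 6}
Union of parts: {1, 2, 3, 4, 5, 6}
U = {1, 2, 3, 4, 5, 6}
All non-empty? True
Pairwise disjoint? True
Covers U? True

Yes, valid partition


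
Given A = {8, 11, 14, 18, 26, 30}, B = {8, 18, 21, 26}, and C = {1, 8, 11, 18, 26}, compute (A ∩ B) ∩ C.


A ∩ B = {8, 18, 26}
(A ∩ B) ∩ C = {8, 18, 26}

A ∩ B ∩ C = {8, 18, 26}


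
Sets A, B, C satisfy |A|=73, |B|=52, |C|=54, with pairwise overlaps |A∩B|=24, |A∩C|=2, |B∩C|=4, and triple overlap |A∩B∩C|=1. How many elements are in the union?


|A∪B∪C| = |A|+|B|+|C| - |A∩B|-|A∩C|-|B∩C| + |A∩B∩C|
= 73+52+54 - 24-2-4 + 1
= 179 - 30 + 1
= 150

|A ∪ B ∪ C| = 150


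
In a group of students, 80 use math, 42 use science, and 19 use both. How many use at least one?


|A ∪ B| = |A| + |B| - |A ∩ B|
= 80 + 42 - 19
= 103

|A ∪ B| = 103


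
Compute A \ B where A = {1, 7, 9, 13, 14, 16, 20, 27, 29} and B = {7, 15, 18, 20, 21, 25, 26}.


A \ B = elements in A but not in B
A = {1, 7, 9, 13, 14, 16, 20, 27, 29}
B = {7, 15, 18, 20, 21, 25, 26}
Remove from A any elements in B
A \ B = {1, 9, 13, 14, 16, 27, 29}

A \ B = {1, 9, 13, 14, 16, 27, 29}


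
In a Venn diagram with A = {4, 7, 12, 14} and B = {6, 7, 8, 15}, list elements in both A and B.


A = {4, 7, 12, 14}
B = {6, 7, 8, 15}
Region: in both A and B
Elements: {7}

Elements in both A and B: {7}


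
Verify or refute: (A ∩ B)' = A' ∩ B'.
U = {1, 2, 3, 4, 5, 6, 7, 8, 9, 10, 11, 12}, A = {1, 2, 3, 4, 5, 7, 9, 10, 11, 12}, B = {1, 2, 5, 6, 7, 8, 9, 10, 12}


LHS: A ∩ B = {1, 2, 5, 7, 9, 10, 12}
(A ∩ B)' = U \ (A ∩ B) = {3, 4, 6, 8, 11}
A' = {6, 8}, B' = {3, 4, 11}
Claimed RHS: A' ∩ B' = ∅
Identity is INVALID: LHS = {3, 4, 6, 8, 11} but the RHS claimed here equals ∅. The correct form is (A ∩ B)' = A' ∪ B'.

Identity is invalid: (A ∩ B)' = {3, 4, 6, 8, 11} but A' ∩ B' = ∅. The correct De Morgan law is (A ∩ B)' = A' ∪ B'.


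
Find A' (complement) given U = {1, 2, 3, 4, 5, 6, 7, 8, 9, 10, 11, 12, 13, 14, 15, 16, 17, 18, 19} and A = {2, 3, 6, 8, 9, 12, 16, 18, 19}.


Aᶜ = U \ A = elements in U but not in A
U = {1, 2, 3, 4, 5, 6, 7, 8, 9, 10, 11, 12, 13, 14, 15, 16, 17, 18, 19}
A = {2, 3, 6, 8, 9, 12, 16, 18, 19}
Aᶜ = {1, 4, 5, 7, 10, 11, 13, 14, 15, 17}

Aᶜ = {1, 4, 5, 7, 10, 11, 13, 14, 15, 17}


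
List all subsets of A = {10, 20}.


|A| = 2, so |P(A)| = 2^2 = 4
Enumerate subsets by cardinality (0 to 2):
∅, {10}, {20}, {10, 20}

P(A) has 4 subsets: ∅, {10}, {20}, {10, 20}


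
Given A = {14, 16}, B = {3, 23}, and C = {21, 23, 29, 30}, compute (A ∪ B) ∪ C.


A ∪ B = {3, 14, 16, 23}
(A ∪ B) ∪ C = {3, 14, 16, 21, 23, 29, 30}

A ∪ B ∪ C = {3, 14, 16, 21, 23, 29, 30}


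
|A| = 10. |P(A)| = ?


Number of subsets = 2^n
= 2^10
= 1024

|P(A)| = 1024


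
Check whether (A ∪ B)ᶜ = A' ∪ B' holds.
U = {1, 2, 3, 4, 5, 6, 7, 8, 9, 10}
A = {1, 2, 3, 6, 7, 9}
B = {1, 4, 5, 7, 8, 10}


LHS: A ∪ B = {1, 2, 3, 4, 5, 6, 7, 8, 9, 10}
(A ∪ B)' = U \ (A ∪ B) = ∅
A' = {4, 5, 8, 10}, B' = {2, 3, 6, 9}
Claimed RHS: A' ∪ B' = {2, 3, 4, 5, 6, 8, 9, 10}
Identity is INVALID: LHS = ∅ but the RHS claimed here equals {2, 3, 4, 5, 6, 8, 9, 10}. The correct form is (A ∪ B)' = A' ∩ B'.

Identity is invalid: (A ∪ B)' = ∅ but A' ∪ B' = {2, 3, 4, 5, 6, 8, 9, 10}. The correct De Morgan law is (A ∪ B)' = A' ∩ B'.


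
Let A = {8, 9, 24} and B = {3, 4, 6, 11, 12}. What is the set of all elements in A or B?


A ∪ B = all elements in A or B (or both)
A = {8, 9, 24}
B = {3, 4, 6, 11, 12}
A ∪ B = {3, 4, 6, 8, 9, 11, 12, 24}

A ∪ B = {3, 4, 6, 8, 9, 11, 12, 24}


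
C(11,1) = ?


C(n,k) = n! / (k!(n-k)!)
C(11,1) = 11! / (1!10!)
= 11

C(11,1) = 11


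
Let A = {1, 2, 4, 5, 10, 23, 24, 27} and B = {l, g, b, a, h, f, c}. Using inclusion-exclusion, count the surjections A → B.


n = |A| = 8, k = |B| = 7. Surjections via inclusion-exclusion:
S(n,k) = Σ(-1)^i × C(k,i) × (k-i)^n, i=0 to k
i=0: (-1)^0×C(7,0)×7^8 = 5764801
i=1: (-1)^1×C(7,1)×6^8 = -11757312
i=2: (-1)^2×C(7,2)×5^8 = 8203125
i=3: (-1)^3×C(7,3)×4^8 = -2293760
i=4: (-1)^4×C(7,4)×3^8 = 229635
i=5: (-1)^5×C(7,5)×2^8 = -5376
i=6: (-1)^6×C(7,6)×1^8 = 7
i=7: (-1)^7×C(7,7)×0^8 = 0
Total = 141120

Number of surjections = 141120


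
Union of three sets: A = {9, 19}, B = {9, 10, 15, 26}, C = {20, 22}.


A ∪ B = {9, 10, 15, 19, 26}
(A ∪ B) ∪ C = {9, 10, 15, 19, 20, 22, 26}

A ∪ B ∪ C = {9, 10, 15, 19, 20, 22, 26}


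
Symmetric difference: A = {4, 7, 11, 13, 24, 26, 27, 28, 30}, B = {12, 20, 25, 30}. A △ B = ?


A △ B = (A \ B) ∪ (B \ A) = elements in exactly one of A or B
A \ B = {4, 7, 11, 13, 24, 26, 27, 28}
B \ A = {12, 20, 25}
A △ B = {4, 7, 11, 12, 13, 20, 24, 25, 26, 27, 28}

A △ B = {4, 7, 11, 12, 13, 20, 24, 25, 26, 27, 28}


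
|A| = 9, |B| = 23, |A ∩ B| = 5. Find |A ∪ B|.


|A ∪ B| = |A| + |B| - |A ∩ B|
= 9 + 23 - 5
= 27

|A ∪ B| = 27


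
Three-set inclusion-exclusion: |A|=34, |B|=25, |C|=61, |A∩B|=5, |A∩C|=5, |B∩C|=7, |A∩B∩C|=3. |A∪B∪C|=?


|A∪B∪C| = |A|+|B|+|C| - |A∩B|-|A∩C|-|B∩C| + |A∩B∩C|
= 34+25+61 - 5-5-7 + 3
= 120 - 17 + 3
= 106

|A ∪ B ∪ C| = 106


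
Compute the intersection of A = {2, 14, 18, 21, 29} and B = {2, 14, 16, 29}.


A ∩ B = elements in both A and B
A = {2, 14, 18, 21, 29}
B = {2, 14, 16, 29}
A ∩ B = {2, 14, 29}

A ∩ B = {2, 14, 29}


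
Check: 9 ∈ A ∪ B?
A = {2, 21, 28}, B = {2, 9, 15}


A = {2, 21, 28}, B = {2, 9, 15}
A ∪ B = all elements in A or B
A ∪ B = {2, 9, 15, 21, 28}
Checking if 9 ∈ A ∪ B
9 is in A ∪ B → True

9 ∈ A ∪ B


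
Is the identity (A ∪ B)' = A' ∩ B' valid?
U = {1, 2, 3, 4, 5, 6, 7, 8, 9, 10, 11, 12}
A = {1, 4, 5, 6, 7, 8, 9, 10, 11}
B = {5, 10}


LHS: A ∪ B = {1, 4, 5, 6, 7, 8, 9, 10, 11}
(A ∪ B)' = U \ (A ∪ B) = {2, 3, 12}
A' = {2, 3, 12}, B' = {1, 2, 3, 4, 6, 7, 8, 9, 11, 12}
Claimed RHS: A' ∩ B' = {2, 3, 12}
Identity is VALID: LHS = RHS = {2, 3, 12} ✓

Identity is valid. (A ∪ B)' = A' ∩ B' = {2, 3, 12}


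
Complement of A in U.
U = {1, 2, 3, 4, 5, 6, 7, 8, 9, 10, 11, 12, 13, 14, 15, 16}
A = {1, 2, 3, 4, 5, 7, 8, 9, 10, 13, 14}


Aᶜ = U \ A = elements in U but not in A
U = {1, 2, 3, 4, 5, 6, 7, 8, 9, 10, 11, 12, 13, 14, 15, 16}
A = {1, 2, 3, 4, 5, 7, 8, 9, 10, 13, 14}
Aᶜ = {6, 11, 12, 15, 16}

Aᶜ = {6, 11, 12, 15, 16}


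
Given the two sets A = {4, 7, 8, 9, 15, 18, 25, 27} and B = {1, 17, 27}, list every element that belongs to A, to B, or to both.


A ∪ B = all elements in A or B (or both)
A = {4, 7, 8, 9, 15, 18, 25, 27}
B = {1, 17, 27}
A ∪ B = {1, 4, 7, 8, 9, 15, 17, 18, 25, 27}

A ∪ B = {1, 4, 7, 8, 9, 15, 17, 18, 25, 27}


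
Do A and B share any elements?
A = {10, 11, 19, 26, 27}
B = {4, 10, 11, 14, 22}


Disjoint means A ∩ B = ∅.
A ∩ B = {10, 11}
A ∩ B ≠ ∅, so A and B are NOT disjoint.

Yes — A and B share the element(s) of A ∩ B = {10, 11}, so they are not disjoint


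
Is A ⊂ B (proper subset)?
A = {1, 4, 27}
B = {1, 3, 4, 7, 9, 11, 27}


A ⊂ B requires: A ⊆ B AND A ≠ B.
A ⊆ B? Yes
A = B? No
A ⊂ B: Yes (A is a proper subset of B)

Yes, A ⊂ B


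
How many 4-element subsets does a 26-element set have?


C(n,k) = n! / (k!(n-k)!)
C(26,4) = 26! / (4!22!)
= 14950

C(26,4) = 14950


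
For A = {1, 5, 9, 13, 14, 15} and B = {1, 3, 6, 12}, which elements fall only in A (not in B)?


A = {1, 5, 9, 13, 14, 15}
B = {1, 3, 6, 12}
Region: only in A (not in B)
Elements: {5, 9, 13, 14, 15}

Elements only in A (not in B): {5, 9, 13, 14, 15}


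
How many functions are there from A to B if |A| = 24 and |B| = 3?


Each of |A| = 24 inputs maps to any of |B| = 3 outputs.
# functions = |B|^|A| = 3^24
= 282429536481

Number of functions = 282429536481


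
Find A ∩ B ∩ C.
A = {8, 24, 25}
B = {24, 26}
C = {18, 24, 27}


A ∩ B = {24}
(A ∩ B) ∩ C = {24}

A ∩ B ∩ C = {24}


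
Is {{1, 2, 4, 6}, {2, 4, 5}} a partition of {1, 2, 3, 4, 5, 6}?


A partition requires: (1) non-empty parts, (2) pairwise disjoint, (3) union = U
Parts: {1, 2, 4, 6}, {2, 4, 5}
Union of parts: {1, 2, 4, 5, 6}
U = {1, 2, 3, 4, 5, 6}
All non-empty? True
Pairwise disjoint? False
Covers U? False

No, not a valid partition


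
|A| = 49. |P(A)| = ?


Number of subsets = 2^n
= 2^49
= 562949953421312

|P(A)| = 562949953421312


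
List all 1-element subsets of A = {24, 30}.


|A| = 2, so A has C(2,1) = 2 subsets of size 1.
Enumerate by choosing 1 elements from A at a time:
{24}, {30}

1-element subsets (2 total): {24}, {30}


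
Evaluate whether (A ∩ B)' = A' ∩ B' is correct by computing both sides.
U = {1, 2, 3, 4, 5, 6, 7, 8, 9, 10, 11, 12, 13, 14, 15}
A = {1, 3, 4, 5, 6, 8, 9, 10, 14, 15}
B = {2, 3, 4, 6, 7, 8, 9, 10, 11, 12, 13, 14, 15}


LHS: A ∩ B = {3, 4, 6, 8, 9, 10, 14, 15}
(A ∩ B)' = U \ (A ∩ B) = {1, 2, 5, 7, 11, 12, 13}
A' = {2, 7, 11, 12, 13}, B' = {1, 5}
Claimed RHS: A' ∩ B' = ∅
Identity is INVALID: LHS = {1, 2, 5, 7, 11, 12, 13} but the RHS claimed here equals ∅. The correct form is (A ∩ B)' = A' ∪ B'.

Identity is invalid: (A ∩ B)' = {1, 2, 5, 7, 11, 12, 13} but A' ∩ B' = ∅. The correct De Morgan law is (A ∩ B)' = A' ∪ B'.
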